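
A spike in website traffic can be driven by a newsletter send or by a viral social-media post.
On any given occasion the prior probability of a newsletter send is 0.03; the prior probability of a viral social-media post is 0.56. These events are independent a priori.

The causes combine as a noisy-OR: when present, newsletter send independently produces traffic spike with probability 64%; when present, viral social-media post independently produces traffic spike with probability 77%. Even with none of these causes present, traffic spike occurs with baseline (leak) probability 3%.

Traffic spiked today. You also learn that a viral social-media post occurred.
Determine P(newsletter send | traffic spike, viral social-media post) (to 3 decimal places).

Under noisy-OR, P(traffic spike | causes) = 1 − (1−0.03)·∏(1−qᵢ) over the active causes.
Enumerate both values of newsletter send and weight by the priors:
  P(traffic spike | viral social-media post) = 0.7769*0.97 + 0.919684*0.03
        = 0.753593 + 0.027591 = 0.781184
Configurations with newsletter send contribute 0.027591, so
  P(newsletter send | traffic spike, viral social-media post) = 0.027591 / 0.781184 ≈ 0.035

P(newsletter send | traffic spike, viral social-media post) ≈ 0.035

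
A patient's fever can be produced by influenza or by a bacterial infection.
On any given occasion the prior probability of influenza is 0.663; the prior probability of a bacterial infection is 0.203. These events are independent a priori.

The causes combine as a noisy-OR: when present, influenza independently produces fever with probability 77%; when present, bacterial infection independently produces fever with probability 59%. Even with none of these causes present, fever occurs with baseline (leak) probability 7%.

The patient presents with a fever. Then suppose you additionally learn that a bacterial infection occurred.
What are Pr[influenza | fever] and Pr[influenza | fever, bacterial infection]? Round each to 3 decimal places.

Under noisy-OR, P(fever | causes) = 1 − (1−0.07)·∏(1−qᵢ) over the active causes.
P(fever) = 0.07×0.337×0.797 + 0.6187×0.337×0.203 + 0.7861×0.663×0.797 + 0.912301×0.663×0.203 = 0.018801 + 0.042326 + 0.415384 + 0.122786 = 0.599297
Restricting to configurations with influenza present: 0.415384 + 0.122786 = 0.538170.
P(influenza | fever) = 0.538170 / 0.599297 ≈ 0.898

With the extra evidence:
For the numerator, keep only influenza=true terms: 0.912301·0.663 = 0.604856
Normalizer over all consistent configurations: 0.6187·0.337 + 0.912301·0.663 = 0.813358
Posterior = 0.604856 / 0.813358 ≈ 0.744
The drop from 0.898 to 0.744 is the explaining-away (discounting) effect.

Pr[influenza | fever] ≈ 0.898; Pr[influenza | fever, bacterial infection] ≈ 0.744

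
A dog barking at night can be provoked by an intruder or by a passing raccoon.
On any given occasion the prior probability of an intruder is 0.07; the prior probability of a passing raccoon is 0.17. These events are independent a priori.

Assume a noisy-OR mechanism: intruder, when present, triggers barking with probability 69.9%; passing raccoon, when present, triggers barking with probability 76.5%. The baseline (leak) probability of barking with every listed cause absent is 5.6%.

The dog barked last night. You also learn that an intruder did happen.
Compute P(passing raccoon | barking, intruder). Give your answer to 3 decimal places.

Under noisy-OR, P(barking | causes) = 1 − (1−0.056)·∏(1−qᵢ) over the active causes.
Numerator (weight on configurations with passing raccoon): 0.933226*0.17 = 0.158648
The normalizing constant is 0.715856*0.83 + 0.933226*0.17 = 0.752808
Posterior = 0.158648 / 0.752808 ≈ 0.211

P(passing raccoon | barking, intruder) ≈ 0.211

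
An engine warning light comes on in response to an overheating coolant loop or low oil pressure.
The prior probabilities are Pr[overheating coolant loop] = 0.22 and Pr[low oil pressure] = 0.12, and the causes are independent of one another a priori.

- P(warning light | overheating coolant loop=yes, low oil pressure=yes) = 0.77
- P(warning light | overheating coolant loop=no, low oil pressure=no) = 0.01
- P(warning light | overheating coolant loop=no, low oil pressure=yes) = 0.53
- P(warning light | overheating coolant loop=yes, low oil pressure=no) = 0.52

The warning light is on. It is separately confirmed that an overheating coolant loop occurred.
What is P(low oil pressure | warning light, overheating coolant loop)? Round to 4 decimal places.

Enumerate both values of low oil pressure and weight by the priors:
  P(warning light | overheating coolant loop) = 0.52*0.88 + 0.77*0.12
        = 0.457600 + 0.092400 = 0.550000
Keeping only the low oil pressure-present terms gives 0.092400, so
  P(low oil pressure | warning light, overheating coolant loop) = 0.092400 / 0.550000 ≈ 0.1680

P(low oil pressure | warning light, overheating coolant loop) ≈ 0.1680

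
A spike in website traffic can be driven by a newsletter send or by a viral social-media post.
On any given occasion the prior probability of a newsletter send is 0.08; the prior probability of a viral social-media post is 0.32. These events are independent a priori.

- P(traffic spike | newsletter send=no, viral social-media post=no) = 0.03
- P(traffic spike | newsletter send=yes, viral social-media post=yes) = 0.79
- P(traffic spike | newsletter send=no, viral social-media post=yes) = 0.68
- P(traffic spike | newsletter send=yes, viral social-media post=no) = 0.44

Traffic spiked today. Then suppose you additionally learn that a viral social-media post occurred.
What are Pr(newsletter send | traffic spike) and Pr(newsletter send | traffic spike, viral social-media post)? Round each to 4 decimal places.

Sum P(traffic spike|·) weighted by the priors over the 4 (newsletter send, viral social-media post) configurations:
  P(traffic spike) = 0.03×0.92×0.68 + 0.68×0.92×0.32 + 0.44×0.08×0.68 + 0.79×0.08×0.32
        = 0.018768 + 0.200192 + 0.023936 + 0.020224 = 0.263120
The terms with newsletter send present sum to 0.044160, so
  P(newsletter send | traffic spike) = 0.044160 / 0.263120 ≈ 0.1678

With the extra evidence:
P(traffic spike | viral social-media post) = 0.68×0.92 + 0.79×0.08 = 0.625600 + 0.063200 = 0.688800
Restricting to configurations with newsletter send present: 0.79×0.08 = 0.063200.
So P(newsletter send | traffic spike, viral social-media post) = 0.063200/0.688800 ≈ 0.0918.

Pr(newsletter send | traffic spike) ≈ 0.1678; Pr(newsletter send | traffic spike, viral social-media post) ≈ 0.0918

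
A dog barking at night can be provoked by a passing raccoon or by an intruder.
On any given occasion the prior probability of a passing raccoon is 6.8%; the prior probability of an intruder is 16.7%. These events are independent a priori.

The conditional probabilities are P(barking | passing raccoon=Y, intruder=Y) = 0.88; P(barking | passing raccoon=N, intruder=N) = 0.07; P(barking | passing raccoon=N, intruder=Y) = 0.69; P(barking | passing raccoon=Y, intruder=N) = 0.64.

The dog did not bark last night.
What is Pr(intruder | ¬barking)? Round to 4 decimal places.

P(¬barking) = 0.93*0.932*0.833 + 0.31*0.932*0.167 + 0.36*0.068*0.833 + 0.12*0.068*0.167 = 0.722011 + 0.048250 + 0.020392 + 0.001363 = 0.792016
The intruder-present share is 0.048250 + 0.001363 = 0.049613.
Hence the posterior is 0.049613/0.792016 ≈ 0.0626.

Pr(intruder | ¬barking) ≈ 0.0626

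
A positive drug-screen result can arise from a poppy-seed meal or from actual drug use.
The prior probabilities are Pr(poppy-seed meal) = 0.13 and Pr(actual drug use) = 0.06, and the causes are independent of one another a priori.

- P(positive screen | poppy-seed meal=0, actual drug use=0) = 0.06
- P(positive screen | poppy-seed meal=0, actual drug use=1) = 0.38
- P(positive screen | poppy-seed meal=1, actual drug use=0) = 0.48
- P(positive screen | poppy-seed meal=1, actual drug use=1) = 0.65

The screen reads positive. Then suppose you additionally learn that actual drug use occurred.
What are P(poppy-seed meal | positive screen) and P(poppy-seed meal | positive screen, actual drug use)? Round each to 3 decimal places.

P(positive screen) = 0.06·0.87·0.94 + 0.38·0.87·0.06 + 0.48·0.13·0.94 + 0.65·0.13·0.06 = 0.049068 + 0.019836 + 0.058656 + 0.005070 = 0.132630
The poppy-seed meal-present share is 0.058656 + 0.005070 = 0.063726.
P(poppy-seed meal | positive screen) = 0.063726 / 0.132630 ≈ 0.480

Now also conditioning on actual drug use=true:
For the numerator, keep only poppy-seed meal=true terms: 0.65·0.13 = 0.084500
The normalizing constant is 0.38·0.87 + 0.65·0.13 = 0.415100
Posterior = 0.084500 / 0.415100 ≈ 0.204

P(poppy-seed meal | positive screen) ≈ 0.480; P(poppy-seed meal | positive screen, actual drug use) ≈ 0.204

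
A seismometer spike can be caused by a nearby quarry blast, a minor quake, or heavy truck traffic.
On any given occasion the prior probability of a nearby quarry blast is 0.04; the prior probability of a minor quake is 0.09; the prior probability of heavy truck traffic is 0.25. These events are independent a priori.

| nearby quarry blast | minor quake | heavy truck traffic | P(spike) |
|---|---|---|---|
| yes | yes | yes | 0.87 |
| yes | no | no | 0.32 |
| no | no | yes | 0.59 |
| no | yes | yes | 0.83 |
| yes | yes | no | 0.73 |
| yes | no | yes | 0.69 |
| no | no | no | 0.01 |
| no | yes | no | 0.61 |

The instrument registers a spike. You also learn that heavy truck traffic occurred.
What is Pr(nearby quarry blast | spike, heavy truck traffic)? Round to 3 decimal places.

P(spike | heavy truck traffic) = 0.59*0.96*0.91 + 0.83*0.96*0.09 + 0.69*0.04*0.91 + 0.87*0.04*0.09 = 0.515424 + 0.071712 + 0.025116 + 0.003132 = 0.615384
The nearby quarry blast-present share is 0.025116 + 0.003132 = 0.028248.
Hence the posterior is 0.028248/0.615384 ≈ 0.046.

Pr(nearby quarry blast | spike, heavy truck traffic) ≈ 0.046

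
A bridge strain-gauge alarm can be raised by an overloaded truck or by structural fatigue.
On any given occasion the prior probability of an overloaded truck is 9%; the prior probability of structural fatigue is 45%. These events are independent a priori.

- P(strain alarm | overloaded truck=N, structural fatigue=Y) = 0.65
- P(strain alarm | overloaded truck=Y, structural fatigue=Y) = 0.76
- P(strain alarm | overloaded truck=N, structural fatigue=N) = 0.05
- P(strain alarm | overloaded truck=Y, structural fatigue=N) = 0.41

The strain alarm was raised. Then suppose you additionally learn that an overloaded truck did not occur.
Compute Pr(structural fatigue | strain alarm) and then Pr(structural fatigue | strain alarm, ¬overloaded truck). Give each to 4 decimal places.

Weight on structural fatigue=true, given the evidence: 0.266175 + 0.030780 = 0.296955
Denominator P(strain alarm): 0.05*0.91*0.55 + 0.65*0.91*0.45 + 0.41*0.09*0.55 + 0.76*0.09*0.45 = 0.342275
P(structural fatigue | strain alarm) = 0.296955/0.342275 ≈ 0.8676

Now also conditioning on overloaded truck≠true:
For the numerator, keep only structural fatigue=true terms: 0.65·0.45 = 0.292500
The normalizing constant is 0.05·0.55 + 0.65·0.45 = 0.320000
P(structural fatigue | strain alarm, ¬overloaded truck) = 0.292500/0.320000 ≈ 0.9141

Pr(structural fatigue | strain alarm) ≈ 0.8676; Pr(structural fatigue | strain alarm, ¬overloaded truck) ≈ 0.9141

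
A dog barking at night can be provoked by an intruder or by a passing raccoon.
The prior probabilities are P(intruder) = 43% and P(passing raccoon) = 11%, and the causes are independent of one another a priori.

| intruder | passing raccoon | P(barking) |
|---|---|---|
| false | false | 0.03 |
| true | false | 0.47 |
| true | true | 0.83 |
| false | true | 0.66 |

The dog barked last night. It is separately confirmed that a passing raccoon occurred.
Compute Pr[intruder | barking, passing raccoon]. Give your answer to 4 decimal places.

Pr[intruder | barking, passing raccoon] ≈ 0.4868

For the numerator, keep only intruder=true terms: 0.83*0.43 = 0.356900
Denominator P(barking | passing raccoon): 0.66*0.57 + 0.83*0.43 = 0.733100
P(intruder | barking, passing raccoon) = 0.356900/0.733100 ≈ 0.4868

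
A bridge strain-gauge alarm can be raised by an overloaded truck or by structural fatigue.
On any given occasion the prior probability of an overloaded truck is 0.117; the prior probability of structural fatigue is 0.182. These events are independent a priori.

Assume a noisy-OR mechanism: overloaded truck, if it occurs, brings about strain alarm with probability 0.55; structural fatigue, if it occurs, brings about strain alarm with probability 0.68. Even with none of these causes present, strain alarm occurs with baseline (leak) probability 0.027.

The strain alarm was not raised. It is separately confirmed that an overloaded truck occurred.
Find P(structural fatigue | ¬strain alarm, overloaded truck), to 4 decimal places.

Under noisy-OR, P(strain alarm | causes) = 1 − (1−0.027)·∏(1−qᵢ) over the active causes.
Enumerate both values of structural fatigue and weight by the priors:
  P(¬strain alarm | overloaded truck) = 0.43785×0.818 + 0.140112×0.182
        = 0.358161 + 0.025500 = 0.383661
Configurations with structural fatigue contribute 0.025500, so
  P(structural fatigue | ¬strain alarm, overloaded truck) = 0.025500 / 0.383661 ≈ 0.0665

P(structural fatigue | ¬strain alarm, overloaded truck) ≈ 0.0665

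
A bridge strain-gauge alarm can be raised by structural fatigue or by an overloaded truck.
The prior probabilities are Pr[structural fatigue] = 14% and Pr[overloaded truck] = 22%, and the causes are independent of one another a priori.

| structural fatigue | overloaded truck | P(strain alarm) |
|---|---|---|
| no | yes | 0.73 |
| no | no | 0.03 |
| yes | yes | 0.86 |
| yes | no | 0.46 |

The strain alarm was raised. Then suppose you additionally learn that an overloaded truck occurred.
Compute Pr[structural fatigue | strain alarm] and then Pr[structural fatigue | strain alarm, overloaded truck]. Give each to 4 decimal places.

Sum P(strain alarm|·) weighted by the priors over the 4 (structural fatigue, overloaded truck) configurations:
  P(strain alarm) = 0.03×0.86×0.78 + 0.73×0.86×0.22 + 0.46×0.14×0.78 + 0.86×0.14×0.22
        = 0.020124 + 0.138116 + 0.050232 + 0.026488 = 0.234960
The terms with structural fatigue present sum to 0.076720, so
  P(structural fatigue | strain alarm) = 0.076720 / 0.234960 ≈ 0.3265

With the extra evidence:
P(strain alarm | overloaded truck) = 0.73·0.86 + 0.86·0.14 = 0.627800 + 0.120400 = 0.748200
Restricting to configurations with structural fatigue present: 0.86·0.14 = 0.120400.
P(structural fatigue | strain alarm, overloaded truck) = 0.120400 / 0.748200 ≈ 0.1609
This is intercausal reasoning (explaining away): once overloaded truck accounts for the strain alarm, structural fatigue becomes less likely.

Pr[structural fatigue | strain alarm] ≈ 0.3265; Pr[structural fatigue | strain alarm, overloaded truck] ≈ 0.1609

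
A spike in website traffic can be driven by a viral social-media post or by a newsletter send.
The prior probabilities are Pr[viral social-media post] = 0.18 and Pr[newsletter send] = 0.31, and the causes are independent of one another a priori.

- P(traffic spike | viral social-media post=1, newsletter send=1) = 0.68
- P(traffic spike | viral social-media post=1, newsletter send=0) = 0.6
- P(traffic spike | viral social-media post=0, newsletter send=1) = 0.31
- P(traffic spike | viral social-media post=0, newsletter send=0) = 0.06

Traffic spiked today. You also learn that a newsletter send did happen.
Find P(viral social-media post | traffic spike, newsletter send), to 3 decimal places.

Enumerate both values of viral social-media post and weight by the priors:
  P(traffic spike | newsletter send) = 0.31·0.82 + 0.68·0.18
        = 0.254200 + 0.122400 = 0.376600
Keeping only the viral social-media post-present terms gives 0.122400, so
  P(viral social-media post | traffic spike, newsletter send) = 0.122400 / 0.376600 ≈ 0.325

P(viral social-media post | traffic spike, newsletter send) ≈ 0.325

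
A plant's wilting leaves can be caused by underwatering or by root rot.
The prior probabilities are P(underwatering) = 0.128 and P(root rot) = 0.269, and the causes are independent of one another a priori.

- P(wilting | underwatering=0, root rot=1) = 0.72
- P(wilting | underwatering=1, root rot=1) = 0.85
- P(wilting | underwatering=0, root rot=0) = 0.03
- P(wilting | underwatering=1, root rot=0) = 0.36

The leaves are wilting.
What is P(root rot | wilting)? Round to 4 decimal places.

Sum P(wilting|·) weighted by the priors over the 4 (underwatering, root rot) configurations:
  P(wilting) = 0.03·0.872·0.731 + 0.72·0.872·0.269 + 0.36·0.128·0.731 + 0.85·0.128·0.269
        = 0.019123 + 0.168889 + 0.033684 + 0.029267 = 0.250963
The terms with root rot present sum to 0.198156, so
  P(root rot | wilting) = 0.198156 / 0.250963 ≈ 0.7896

P(root rot | wilting) ≈ 0.7896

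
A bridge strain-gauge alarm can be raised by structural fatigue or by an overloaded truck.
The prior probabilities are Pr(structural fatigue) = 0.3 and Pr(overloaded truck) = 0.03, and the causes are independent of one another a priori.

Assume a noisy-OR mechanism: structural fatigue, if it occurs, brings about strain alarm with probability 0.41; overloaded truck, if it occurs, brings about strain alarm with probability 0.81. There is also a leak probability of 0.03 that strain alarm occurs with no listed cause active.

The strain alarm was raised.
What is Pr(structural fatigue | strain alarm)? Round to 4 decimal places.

Pr(structural fatigue | strain alarm) ≈ 0.7794

Under noisy-OR, P(strain alarm | causes) = 1 − (1−0.03)·∏(1−qᵢ) over the active causes.
By total probability over the 4 (structural fatigue, overloaded truck) configurations:
  P(strain alarm) = 0.03*0.7*0.97 + 0.8157*0.7*0.03 + 0.4277*0.3*0.97 + 0.891263*0.3*0.03
        = 0.020370 + 0.017130 + 0.124461 + 0.008021 = 0.169982
The terms with structural fatigue present sum to 0.132482, so
  P(structural fatigue | strain alarm) = 0.132482 / 0.169982 ≈ 0.7794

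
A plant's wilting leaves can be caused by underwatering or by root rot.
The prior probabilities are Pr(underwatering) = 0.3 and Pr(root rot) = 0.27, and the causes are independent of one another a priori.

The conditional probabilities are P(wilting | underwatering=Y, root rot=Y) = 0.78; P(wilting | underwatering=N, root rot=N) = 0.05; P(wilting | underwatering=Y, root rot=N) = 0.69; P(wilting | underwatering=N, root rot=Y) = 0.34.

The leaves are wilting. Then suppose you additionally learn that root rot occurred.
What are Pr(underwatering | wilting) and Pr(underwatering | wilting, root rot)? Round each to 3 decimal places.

Pr(underwatering | wilting) ≈ 0.705; Pr(underwatering | wilting, root rot) ≈ 0.496

Sum P(wilting|·) weighted by the priors over the 4 (underwatering, root rot) configurations:
  P(wilting) = 0.05·0.7·0.73 + 0.34·0.7·0.27 + 0.69·0.3·0.73 + 0.78·0.3·0.27
        = 0.025550 + 0.064260 + 0.151110 + 0.063180 = 0.304100
The terms with underwatering present sum to 0.214290, so
  P(underwatering | wilting) = 0.214290 / 0.304100 ≈ 0.705

Now also conditioning on root rot=true:
Sum P(wilting|·) weighted by the priors over both values of underwatering:
  P(wilting | root rot) = 0.34*0.7 + 0.78*0.3
        = 0.238000 + 0.234000 = 0.472000
The terms with underwatering present sum to 0.234000, so
  P(underwatering | wilting, root rot) = 0.234000 / 0.472000 ≈ 0.496
The drop from 0.705 to 0.496 is the explaining-away (discounting) effect.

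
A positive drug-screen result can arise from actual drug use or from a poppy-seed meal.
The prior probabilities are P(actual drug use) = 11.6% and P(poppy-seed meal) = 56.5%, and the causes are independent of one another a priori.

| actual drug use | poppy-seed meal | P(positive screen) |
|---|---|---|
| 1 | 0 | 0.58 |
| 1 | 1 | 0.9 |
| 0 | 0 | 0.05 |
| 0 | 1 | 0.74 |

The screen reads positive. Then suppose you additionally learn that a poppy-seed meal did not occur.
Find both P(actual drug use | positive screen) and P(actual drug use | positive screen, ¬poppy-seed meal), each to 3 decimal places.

P(actual drug use | positive screen) ≈ 0.185; P(actual drug use | positive screen, ¬poppy-seed meal) ≈ 0.604

Numerator (weight on configurations with actual drug use): 0.029267 + 0.058986 = 0.088253
Denominator P(positive screen): 0.05×0.884×0.435 + 0.74×0.884×0.565 + 0.58×0.116×0.435 + 0.9×0.116×0.565 = 0.477080
P(actual drug use | positive screen) = 0.088253/0.477080 ≈ 0.185

With the extra evidence:
For the numerator, keep only actual drug use=true terms: 0.58×0.116 = 0.067280
The normalizing constant is 0.05×0.884 + 0.58×0.116 = 0.111480
Posterior = 0.067280 / 0.111480 ≈ 0.604
With poppy-seed meal excluded, actual drug use must carry more of the explanatory weight for the positive screen.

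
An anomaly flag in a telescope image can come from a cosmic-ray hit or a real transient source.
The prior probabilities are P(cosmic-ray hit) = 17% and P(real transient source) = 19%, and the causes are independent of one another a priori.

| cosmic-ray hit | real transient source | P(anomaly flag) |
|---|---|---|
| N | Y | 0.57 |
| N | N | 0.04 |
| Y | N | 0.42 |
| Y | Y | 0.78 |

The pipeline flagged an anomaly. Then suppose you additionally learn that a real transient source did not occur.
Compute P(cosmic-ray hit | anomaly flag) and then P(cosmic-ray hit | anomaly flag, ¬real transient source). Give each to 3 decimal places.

P(cosmic-ray hit | anomaly flag) ≈ 0.416; P(cosmic-ray hit | anomaly flag, ¬real transient source) ≈ 0.683

By total probability over the 4 (cosmic-ray hit, real transient source) configurations:
  P(anomaly flag) = 0.04*0.83*0.81 + 0.57*0.83*0.19 + 0.42*0.17*0.81 + 0.78*0.17*0.19
        = 0.026892 + 0.089889 + 0.057834 + 0.025194 = 0.199809
Configurations with cosmic-ray hit contribute 0.083028, so
  P(cosmic-ray hit | anomaly flag) = 0.083028 / 0.199809 ≈ 0.416

With the extra evidence:
Numerator (weight on configurations with cosmic-ray hit): 0.42·0.17 = 0.071400
The normalizing constant is 0.04·0.83 + 0.42·0.17 = 0.104600
Posterior = 0.071400 / 0.104600 ≈ 0.683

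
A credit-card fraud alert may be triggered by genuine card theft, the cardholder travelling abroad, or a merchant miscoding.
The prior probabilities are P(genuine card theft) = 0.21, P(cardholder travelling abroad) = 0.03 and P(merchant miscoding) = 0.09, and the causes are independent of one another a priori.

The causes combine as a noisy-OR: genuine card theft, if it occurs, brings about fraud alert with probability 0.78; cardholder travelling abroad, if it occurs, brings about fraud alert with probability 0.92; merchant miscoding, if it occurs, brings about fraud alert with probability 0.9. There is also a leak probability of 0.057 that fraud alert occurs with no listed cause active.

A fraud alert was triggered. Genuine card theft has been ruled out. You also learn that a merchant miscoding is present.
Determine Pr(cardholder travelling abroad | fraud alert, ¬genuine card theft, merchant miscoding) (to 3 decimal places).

Pr(cardholder travelling abroad | fraud alert, ¬genuine card theft, merchant miscoding) ≈ 0.033

Under noisy-OR, P(fraud alert | causes) = 1 − (1−0.057)·∏(1−qᵢ) over the active causes.
Weight on cardholder travelling abroad=true, given the evidence: 0.992456·0.03 = 0.029774
Denominator P(fraud alert | ¬genuine card theft, merchant miscoding): 0.9057·0.97 + 0.992456·0.03 = 0.908303
Posterior = 0.029774 / 0.908303 ≈ 0.033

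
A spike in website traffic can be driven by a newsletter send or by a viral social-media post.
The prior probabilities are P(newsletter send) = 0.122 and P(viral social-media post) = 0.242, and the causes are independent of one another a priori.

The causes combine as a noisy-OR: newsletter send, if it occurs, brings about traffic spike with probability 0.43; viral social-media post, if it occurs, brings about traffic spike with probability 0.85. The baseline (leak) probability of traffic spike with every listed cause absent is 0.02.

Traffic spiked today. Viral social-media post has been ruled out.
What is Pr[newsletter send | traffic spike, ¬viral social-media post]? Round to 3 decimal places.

Under noisy-OR, P(traffic spike | causes) = 1 − (1−0.02)·∏(1−qᵢ) over the active causes.
Sum P(traffic spike|·) weighted by the priors over both values of newsletter send:
  P(traffic spike | ¬viral social-media post) = 0.02·0.878 + 0.4414·0.122
        = 0.017560 + 0.053851 = 0.071411
Keeping only the newsletter send-present terms gives 0.053851, so
  P(newsletter send | traffic spike, ¬viral social-media post) = 0.053851 / 0.071411 ≈ 0.754

Pr[newsletter send | traffic spike, ¬viral social-media post] ≈ 0.754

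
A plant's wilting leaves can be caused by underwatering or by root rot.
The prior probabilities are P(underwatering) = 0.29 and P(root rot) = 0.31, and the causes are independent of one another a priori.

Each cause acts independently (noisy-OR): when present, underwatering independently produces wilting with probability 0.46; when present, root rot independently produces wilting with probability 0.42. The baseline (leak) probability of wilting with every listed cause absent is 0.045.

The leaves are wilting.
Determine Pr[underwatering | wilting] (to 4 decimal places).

Under noisy-OR, P(wilting | causes) = 1 − (1−0.045)·∏(1−qᵢ) over the active causes.
Weight on underwatering=true, given the evidence: 0.096908 + 0.063010 = 0.159918
The normalizing constant is 0.045×0.71×0.69 + 0.4461×0.71×0.31 + 0.4843×0.29×0.69 + 0.700894×0.29×0.31 = 0.280150
Posterior = 0.159918 / 0.280150 ≈ 0.5708

Pr[underwatering | wilting] ≈ 0.5708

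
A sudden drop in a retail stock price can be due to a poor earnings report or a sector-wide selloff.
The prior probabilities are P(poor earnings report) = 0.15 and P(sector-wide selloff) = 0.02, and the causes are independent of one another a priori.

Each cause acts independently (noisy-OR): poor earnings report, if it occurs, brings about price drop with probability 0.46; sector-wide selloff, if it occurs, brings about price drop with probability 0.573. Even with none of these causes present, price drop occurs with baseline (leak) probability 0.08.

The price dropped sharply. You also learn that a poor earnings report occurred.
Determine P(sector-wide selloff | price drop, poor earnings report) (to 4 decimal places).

Under noisy-OR, P(price drop | causes) = 1 − (1−0.08)·∏(1−qᵢ) over the active causes.
Enumerate both values of sector-wide selloff and weight by the priors:
  P(price drop | poor earnings report) = 0.5032*0.98 + 0.787866*0.02
        = 0.493136 + 0.015757 = 0.508893
The terms with sector-wide selloff present sum to 0.015757, so
  P(sector-wide selloff | price drop, poor earnings report) = 0.015757 / 0.508893 ≈ 0.0310

P(sector-wide selloff | price drop, poor earnings report) ≈ 0.0310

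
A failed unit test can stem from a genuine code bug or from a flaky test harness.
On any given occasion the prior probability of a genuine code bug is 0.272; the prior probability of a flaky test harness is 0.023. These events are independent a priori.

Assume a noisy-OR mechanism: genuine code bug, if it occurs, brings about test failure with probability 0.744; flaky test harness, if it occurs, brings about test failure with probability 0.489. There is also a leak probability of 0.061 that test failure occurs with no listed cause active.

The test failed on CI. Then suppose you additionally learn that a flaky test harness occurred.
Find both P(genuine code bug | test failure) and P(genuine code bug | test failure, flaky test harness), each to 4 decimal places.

P(genuine code bug | test failure) ≈ 0.7992; P(genuine code bug | test failure, flaky test harness) ≈ 0.3865

Under noisy-OR, P(test failure | causes) = 1 − (1−0.061)·∏(1−qᵢ) over the active causes.
P(test failure) = 0.061·0.728·0.977 + 0.520171·0.728·0.023 + 0.759616·0.272·0.977 + 0.877164·0.272·0.023 = 0.043387 + 0.008710 + 0.201863 + 0.005488 = 0.259448
The genuine code bug-present share is 0.201863 + 0.005488 = 0.207351.
So P(genuine code bug | test failure) = 0.207351/0.259448 ≈ 0.7992.

Now condition on the additional information:
For the numerator, keep only genuine code bug=true terms: 0.877164·0.272 = 0.238589
The normalizing constant is 0.520171·0.728 + 0.877164·0.272 = 0.617273
Posterior = 0.238589 / 0.617273 ≈ 0.3865
— flaky test harness explains away the evidence for genuine code bug.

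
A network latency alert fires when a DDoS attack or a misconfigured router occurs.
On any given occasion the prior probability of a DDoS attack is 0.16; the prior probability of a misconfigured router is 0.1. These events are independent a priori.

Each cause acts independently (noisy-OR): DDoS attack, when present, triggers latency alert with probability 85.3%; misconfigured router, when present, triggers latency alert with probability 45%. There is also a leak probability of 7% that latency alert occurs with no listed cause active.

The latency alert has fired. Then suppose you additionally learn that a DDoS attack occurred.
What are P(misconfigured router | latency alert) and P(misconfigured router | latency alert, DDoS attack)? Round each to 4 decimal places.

P(misconfigured router | latency alert) ≈ 0.2396; P(misconfigured router | latency alert, DDoS attack) ≈ 0.1064

Under noisy-OR, P(latency alert | causes) = 1 − (1−0.07)·∏(1−qᵢ) over the active causes.
P(latency alert) = 0.07×0.84×0.9 + 0.4885×0.84×0.1 + 0.86329×0.16×0.9 + 0.924809×0.16×0.1 = 0.052920 + 0.041034 + 0.124314 + 0.014797 = 0.233065
The misconfigured router-present share is 0.041034 + 0.014797 = 0.055831.
So P(misconfigured router | latency alert) = 0.055831/0.233065 ≈ 0.2396.

With the extra evidence:
P(latency alert | DDoS attack) = 0.86329*0.9 + 0.924809*0.1 = 0.776961 + 0.092481 = 0.869442
The misconfigured router-present share is 0.924809*0.1 = 0.092481.
P(misconfigured router | latency alert, DDoS attack) = 0.092481 / 0.869442 ≈ 0.1064
— DDoS attack explains away the evidence for misconfigured router.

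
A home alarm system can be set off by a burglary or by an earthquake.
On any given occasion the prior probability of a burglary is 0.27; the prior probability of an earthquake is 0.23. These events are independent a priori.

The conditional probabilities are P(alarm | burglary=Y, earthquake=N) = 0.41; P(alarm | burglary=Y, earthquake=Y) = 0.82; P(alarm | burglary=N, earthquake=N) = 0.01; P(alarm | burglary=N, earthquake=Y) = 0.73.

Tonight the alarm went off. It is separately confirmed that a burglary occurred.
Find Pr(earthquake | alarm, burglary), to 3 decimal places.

Pr(earthquake | alarm, burglary) ≈ 0.374

Enumerate both values of earthquake and weight by the priors:
  P(alarm | burglary) = 0.41×0.77 + 0.82×0.23
        = 0.315700 + 0.188600 = 0.504300
Configurations with earthquake contribute 0.188600, so
  P(earthquake | alarm, burglary) = 0.188600 / 0.504300 ≈ 0.374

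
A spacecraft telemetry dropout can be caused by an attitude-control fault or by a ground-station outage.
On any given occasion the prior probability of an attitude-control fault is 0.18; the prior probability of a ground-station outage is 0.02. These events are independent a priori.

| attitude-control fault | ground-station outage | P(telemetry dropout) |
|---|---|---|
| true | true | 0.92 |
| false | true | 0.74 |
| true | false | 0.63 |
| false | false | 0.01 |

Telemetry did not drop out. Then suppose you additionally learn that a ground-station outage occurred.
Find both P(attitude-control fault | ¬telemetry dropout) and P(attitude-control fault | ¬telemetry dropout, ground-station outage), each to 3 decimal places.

P(attitude-control fault | ¬telemetry dropout) ≈ 0.076; P(attitude-control fault | ¬telemetry dropout, ground-station outage) ≈ 0.063

Numerator (weight on configurations with attitude-control fault): 0.065268 + 0.000288 = 0.065556
Normalizer over all consistent configurations: 0.99*0.82*0.98 + 0.26*0.82*0.02 + 0.37*0.18*0.98 + 0.08*0.18*0.02 = 0.865384
P(attitude-control fault | ¬telemetry dropout) = 0.065556/0.865384 ≈ 0.076

With the extra evidence:
Numerator (weight on configurations with attitude-control fault): 0.08×0.18 = 0.014400
The normalizing constant is 0.26×0.82 + 0.08×0.18 = 0.227600
Posterior = 0.014400 / 0.227600 ≈ 0.063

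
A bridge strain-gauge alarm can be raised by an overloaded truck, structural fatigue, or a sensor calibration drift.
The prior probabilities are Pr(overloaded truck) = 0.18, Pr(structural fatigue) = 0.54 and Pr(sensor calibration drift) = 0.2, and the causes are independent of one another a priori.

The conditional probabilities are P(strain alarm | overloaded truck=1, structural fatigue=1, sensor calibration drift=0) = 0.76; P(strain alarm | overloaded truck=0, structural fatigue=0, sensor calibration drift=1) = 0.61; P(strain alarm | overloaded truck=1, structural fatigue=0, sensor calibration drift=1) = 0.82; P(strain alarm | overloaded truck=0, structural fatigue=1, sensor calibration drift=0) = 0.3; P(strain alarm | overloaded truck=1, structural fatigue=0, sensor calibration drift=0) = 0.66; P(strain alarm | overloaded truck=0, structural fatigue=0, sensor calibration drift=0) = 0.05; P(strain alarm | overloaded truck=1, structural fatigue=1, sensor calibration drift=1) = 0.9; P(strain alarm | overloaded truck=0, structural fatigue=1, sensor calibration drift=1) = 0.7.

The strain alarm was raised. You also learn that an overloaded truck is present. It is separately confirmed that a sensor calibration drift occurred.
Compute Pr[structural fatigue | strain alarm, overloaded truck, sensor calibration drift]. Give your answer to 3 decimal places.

Pr[structural fatigue | strain alarm, overloaded truck, sensor calibration drift] ≈ 0.563

Enumerate both values of structural fatigue and weight by the priors:
  P(strain alarm | overloaded truck, sensor calibration drift) = 0.82·0.46 + 0.9·0.54
        = 0.377200 + 0.486000 = 0.863200
Configurations with structural fatigue contribute 0.486000, so
  P(structural fatigue | strain alarm, overloaded truck, sensor calibration drift) = 0.486000 / 0.863200 ≈ 0.563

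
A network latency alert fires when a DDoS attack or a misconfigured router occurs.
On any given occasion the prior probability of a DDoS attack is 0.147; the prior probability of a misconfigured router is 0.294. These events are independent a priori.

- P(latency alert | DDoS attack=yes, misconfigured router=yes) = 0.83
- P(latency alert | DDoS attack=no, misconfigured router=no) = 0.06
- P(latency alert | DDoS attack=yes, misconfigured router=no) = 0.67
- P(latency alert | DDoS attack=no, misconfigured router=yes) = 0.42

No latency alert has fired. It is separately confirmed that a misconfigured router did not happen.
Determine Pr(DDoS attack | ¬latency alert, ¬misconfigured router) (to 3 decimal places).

Enumerate both values of DDoS attack and weight by the priors:
  P(¬latency alert | ¬misconfigured router) = 0.94·0.853 + 0.33·0.147
        = 0.801820 + 0.048510 = 0.850330
Keeping only the DDoS attack-present terms gives 0.048510, so
  P(DDoS attack | ¬latency alert, ¬misconfigured router) = 0.048510 / 0.850330 ≈ 0.057

Pr(DDoS attack | ¬latency alert, ¬misconfigured router) ≈ 0.057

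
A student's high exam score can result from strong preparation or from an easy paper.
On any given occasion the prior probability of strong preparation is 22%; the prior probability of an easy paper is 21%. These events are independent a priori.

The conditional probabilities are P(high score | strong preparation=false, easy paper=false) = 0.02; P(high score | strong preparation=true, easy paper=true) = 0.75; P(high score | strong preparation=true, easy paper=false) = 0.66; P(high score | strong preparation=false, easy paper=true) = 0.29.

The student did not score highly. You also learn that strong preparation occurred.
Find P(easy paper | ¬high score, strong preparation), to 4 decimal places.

P(easy paper | ¬high score, strong preparation) ≈ 0.1635

For the numerator, keep only easy paper=true terms: 0.25·0.21 = 0.052500
Normalizer over all consistent configurations: 0.34·0.79 + 0.25·0.21 = 0.321100
Posterior = 0.052500 / 0.321100 ≈ 0.1635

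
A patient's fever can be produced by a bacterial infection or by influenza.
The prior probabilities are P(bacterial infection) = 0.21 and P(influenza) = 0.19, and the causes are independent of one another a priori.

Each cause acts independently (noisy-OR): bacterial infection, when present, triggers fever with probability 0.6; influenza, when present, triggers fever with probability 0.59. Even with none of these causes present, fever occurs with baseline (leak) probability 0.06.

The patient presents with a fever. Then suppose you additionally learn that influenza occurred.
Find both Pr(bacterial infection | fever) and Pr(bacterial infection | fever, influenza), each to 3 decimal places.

Under noisy-OR, P(fever | causes) = 1 − (1−0.06)·∏(1−qᵢ) over the active causes.
By total probability over the 4 (bacterial infection, influenza) configurations:
  P(fever) = 0.06·0.79·0.81 + 0.6146·0.79·0.19 + 0.624·0.21·0.81 + 0.84584·0.21·0.19
        = 0.038394 + 0.092251 + 0.106142 + 0.033749 = 0.270536
The terms with bacterial infection present sum to 0.139891, so
  P(bacterial infection | fever) = 0.139891 / 0.270536 ≈ 0.517

Now condition on the additional information:
P(fever | influenza) = 0.6146*0.79 + 0.84584*0.21 = 0.485534 + 0.177626 = 0.663160
Of this, 0.177626 comes from 0.84584*0.21 (the bacterial infection=true cases).
So P(bacterial infection | fever, influenza) = 0.177626/0.663160 ≈ 0.268.
The drop from 0.517 to 0.268 is the explaining-away (discounting) effect.

Pr(bacterial infection | fever) ≈ 0.517; Pr(bacterial infection | fever, influenza) ≈ 0.268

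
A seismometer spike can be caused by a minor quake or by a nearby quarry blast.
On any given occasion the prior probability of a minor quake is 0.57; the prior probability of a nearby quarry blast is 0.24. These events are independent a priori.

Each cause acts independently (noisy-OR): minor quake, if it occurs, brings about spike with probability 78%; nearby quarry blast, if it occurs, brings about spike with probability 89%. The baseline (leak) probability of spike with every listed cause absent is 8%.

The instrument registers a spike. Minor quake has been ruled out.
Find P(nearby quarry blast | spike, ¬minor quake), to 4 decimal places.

P(nearby quarry blast | spike, ¬minor quake) ≈ 0.7801

Under noisy-OR, P(spike | causes) = 1 − (1−0.08)·∏(1−qᵢ) over the active causes.
Numerator (weight on configurations with nearby quarry blast): 0.8988×0.24 = 0.215712
Normalizer over all consistent configurations: 0.08×0.76 + 0.8988×0.24 = 0.276512
P(nearby quarry blast | spike, ¬minor quake) = 0.215712/0.276512 ≈ 0.7801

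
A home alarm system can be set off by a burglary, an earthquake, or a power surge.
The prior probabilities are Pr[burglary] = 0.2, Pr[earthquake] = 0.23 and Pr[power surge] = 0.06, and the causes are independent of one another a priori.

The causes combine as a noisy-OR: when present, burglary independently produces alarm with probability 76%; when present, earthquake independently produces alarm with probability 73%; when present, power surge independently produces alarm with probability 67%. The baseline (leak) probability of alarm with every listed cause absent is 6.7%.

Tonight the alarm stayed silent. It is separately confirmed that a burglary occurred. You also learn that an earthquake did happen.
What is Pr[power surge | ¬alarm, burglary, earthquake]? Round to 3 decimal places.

Pr[power surge | ¬alarm, burglary, earthquake] ≈ 0.021

Under noisy-OR, P(alarm | causes) = 1 − (1−0.067)·∏(1−qᵢ) over the active causes.
Numerator (weight on configurations with power surge): 0.019951*0.06 = 0.001197
The normalizing constant is 0.060458*0.94 + 0.019951*0.06 = 0.058028
P(power surge | ¬alarm, burglary, earthquake) = 0.001197/0.058028 ≈ 0.021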